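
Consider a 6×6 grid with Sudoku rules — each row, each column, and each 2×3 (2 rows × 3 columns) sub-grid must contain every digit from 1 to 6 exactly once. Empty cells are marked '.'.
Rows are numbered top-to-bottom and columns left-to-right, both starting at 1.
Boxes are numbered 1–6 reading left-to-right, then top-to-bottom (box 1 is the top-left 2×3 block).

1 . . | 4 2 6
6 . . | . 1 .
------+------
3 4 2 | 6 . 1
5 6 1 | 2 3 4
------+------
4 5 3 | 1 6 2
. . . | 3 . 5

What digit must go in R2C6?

Row 2 already contains {1, 6}.
Column 6 already contains {1, 2, 4, 5, 6}.
Its 2×3 block (box 2) already contains {1, 2, 4, 6}.
The only value from 1–6 not eliminated is 3, so R2C6 = 3.

3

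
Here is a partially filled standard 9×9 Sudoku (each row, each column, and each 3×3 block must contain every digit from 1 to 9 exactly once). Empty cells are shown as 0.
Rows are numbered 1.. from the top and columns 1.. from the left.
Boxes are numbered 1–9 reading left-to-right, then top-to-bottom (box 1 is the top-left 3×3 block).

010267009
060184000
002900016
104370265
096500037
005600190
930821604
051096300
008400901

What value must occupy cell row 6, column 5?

Row 6 already contains {1, 5, 6, 9}.
Column 5 already contains {2, 6, 7, 8, 9}.
Its 3×3 block (box 5) already contains {3, 5, 6, 7}.
The only value from 1–9 not eliminated is 4, so row 6, column 5 = 4.

4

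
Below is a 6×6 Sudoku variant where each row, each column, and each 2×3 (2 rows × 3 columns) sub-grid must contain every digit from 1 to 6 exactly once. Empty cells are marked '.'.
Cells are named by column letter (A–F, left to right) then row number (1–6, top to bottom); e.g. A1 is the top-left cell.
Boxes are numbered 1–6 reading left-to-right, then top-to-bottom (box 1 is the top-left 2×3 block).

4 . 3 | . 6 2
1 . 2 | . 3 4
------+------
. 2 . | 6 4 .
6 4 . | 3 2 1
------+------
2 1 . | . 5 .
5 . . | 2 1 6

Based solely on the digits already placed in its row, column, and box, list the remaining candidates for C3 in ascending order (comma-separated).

1,5

Row 3 already contains {2, 4, 6}.
Column C already contains {2, 3}.
Its 2×3 block (box 3) already contains {2, 4, 6}.
Removing those from 1–6 leaves {1, 5} as the candidates for C3.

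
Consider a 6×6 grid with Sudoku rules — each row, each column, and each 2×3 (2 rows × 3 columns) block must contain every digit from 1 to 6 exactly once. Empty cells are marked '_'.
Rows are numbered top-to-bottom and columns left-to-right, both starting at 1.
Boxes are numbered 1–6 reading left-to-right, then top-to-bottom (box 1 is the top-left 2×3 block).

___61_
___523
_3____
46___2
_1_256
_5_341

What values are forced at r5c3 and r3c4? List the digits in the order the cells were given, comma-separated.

4,4

For r5c3:
  Consider where 4 can go in box 5.
  r5c1 is out (column 1 already has a 4).
  r6c1 is out (row 6 already has a 4).
  r6c3 is out (row 6 already has a 4).
  So the only cell in box 5 that can hold 4 is r5c3.
  So r5c3 = 4.
For r3c4:
  Consider where 4 can go in column 4.
  r4c4 is out (row 4 already has a 4).
  So the only cell in column 4 that can hold 4 is r3c4.
  So r3c4 = 4.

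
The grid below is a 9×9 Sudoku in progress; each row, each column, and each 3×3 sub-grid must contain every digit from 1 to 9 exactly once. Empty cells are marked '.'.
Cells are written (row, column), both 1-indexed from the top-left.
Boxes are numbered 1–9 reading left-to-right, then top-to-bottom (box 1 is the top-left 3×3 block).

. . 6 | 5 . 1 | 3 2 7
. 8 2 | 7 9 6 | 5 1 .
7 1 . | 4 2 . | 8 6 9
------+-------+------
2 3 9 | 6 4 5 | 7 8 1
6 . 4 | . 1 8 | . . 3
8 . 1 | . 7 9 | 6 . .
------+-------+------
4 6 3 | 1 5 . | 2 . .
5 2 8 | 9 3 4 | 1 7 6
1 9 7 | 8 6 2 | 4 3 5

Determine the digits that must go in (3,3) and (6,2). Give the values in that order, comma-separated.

5,5

For (3,3):
  Row 3 already contains {1, 2, 4, 6, 7, 8, 9}.
  Column 3 already contains {1, 2, 3, 4, 6, 7, 8, 9}.
  Its 3×3 block (box 1) already contains {1, 2, 6, 7, 8}.
  The only value from 1–9 not eliminated is 5, so (3,3) = 5.
For (6,2):
  Row 6 already contains {1, 6, 7, 8, 9}.
  Column 2 already contains {1, 2, 3, 6, 8, 9}.
  Its 3×3 block (box 4) already contains {1, 2, 3, 4, 6, 8, 9}.
  The only value from 1–9 not eliminated is 5, so (6,2) = 5.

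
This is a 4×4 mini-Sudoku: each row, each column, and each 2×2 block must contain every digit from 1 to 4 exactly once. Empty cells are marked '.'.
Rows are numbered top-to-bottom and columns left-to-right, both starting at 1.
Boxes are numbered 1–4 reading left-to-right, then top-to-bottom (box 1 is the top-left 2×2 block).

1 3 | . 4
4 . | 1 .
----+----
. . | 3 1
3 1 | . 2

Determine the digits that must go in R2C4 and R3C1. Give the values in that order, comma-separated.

3,2

For R2C4:
  Row 2 already contains {1, 4}.
  Column 4 already contains {1, 2, 4}.
  Its 2×2 block (box 2) already contains {1, 4}.
  The only value from 1–4 not eliminated is 3, so R2C4 = 3.
For R3C1:
  Row 3 already contains {1, 3}.
  Column 1 already contains {1, 3, 4}.
  Its 2×2 block (box 3) already contains {1, 3}.
  The only value from 1–4 not eliminated is 2, so R3C1 = 2.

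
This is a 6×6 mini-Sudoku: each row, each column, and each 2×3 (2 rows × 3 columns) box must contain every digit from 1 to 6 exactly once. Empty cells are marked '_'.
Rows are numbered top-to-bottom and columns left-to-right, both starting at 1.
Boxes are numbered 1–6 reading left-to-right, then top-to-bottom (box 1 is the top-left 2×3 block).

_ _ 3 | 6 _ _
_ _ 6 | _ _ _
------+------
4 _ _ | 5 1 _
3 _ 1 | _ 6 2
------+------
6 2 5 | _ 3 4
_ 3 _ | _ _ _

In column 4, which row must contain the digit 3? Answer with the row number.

2

Consider where 3 can go in column 4.
R4C4 is out (row 4 already has a 3).
R5C4 is out (row 5 already has a 3).
R6C4 is out (row 6 already has a 3).
So the only cell in column 4 that can hold 3 is R2C4.
That is row 2.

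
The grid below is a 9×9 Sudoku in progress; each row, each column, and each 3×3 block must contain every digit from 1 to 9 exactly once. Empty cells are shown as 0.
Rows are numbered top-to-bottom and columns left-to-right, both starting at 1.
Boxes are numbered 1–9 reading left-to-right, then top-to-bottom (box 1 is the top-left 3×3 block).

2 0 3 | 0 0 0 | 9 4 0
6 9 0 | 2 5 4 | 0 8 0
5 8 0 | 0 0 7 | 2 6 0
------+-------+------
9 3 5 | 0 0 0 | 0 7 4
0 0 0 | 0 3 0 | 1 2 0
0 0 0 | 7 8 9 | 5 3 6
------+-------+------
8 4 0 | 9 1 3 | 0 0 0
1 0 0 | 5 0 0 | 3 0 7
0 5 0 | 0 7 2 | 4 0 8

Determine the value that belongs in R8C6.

8

Cell R8C6 itself could take any of {6, 8} by direct elimination.
Consider where 8 can go in row 8.
R8C2 is out (column 2 already has a 8).
R8C3 is out (box 7 already has a 8).
R8C5 is out (column 5 already has a 8).
R8C8 is out (column 8 already has a 8).
So the only cell in row 8 that can hold 8 is R8C6.
Therefore R8C6 = 8.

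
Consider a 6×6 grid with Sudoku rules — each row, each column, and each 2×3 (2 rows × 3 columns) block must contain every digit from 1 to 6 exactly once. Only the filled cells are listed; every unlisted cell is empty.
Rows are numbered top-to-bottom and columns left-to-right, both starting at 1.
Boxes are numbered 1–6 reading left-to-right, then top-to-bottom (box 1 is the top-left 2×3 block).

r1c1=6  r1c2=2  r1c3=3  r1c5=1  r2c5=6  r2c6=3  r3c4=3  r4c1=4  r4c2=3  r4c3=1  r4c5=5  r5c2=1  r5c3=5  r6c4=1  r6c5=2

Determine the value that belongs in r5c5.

Cell r5c5 itself could take any of {3, 4} by direct elimination.
Consider where 3 can go in column 5.
r3c5 is out (row 3 already has a 3).
So the only cell in column 5 that can hold 3 is r5c5.
Therefore r5c5 = 3.

3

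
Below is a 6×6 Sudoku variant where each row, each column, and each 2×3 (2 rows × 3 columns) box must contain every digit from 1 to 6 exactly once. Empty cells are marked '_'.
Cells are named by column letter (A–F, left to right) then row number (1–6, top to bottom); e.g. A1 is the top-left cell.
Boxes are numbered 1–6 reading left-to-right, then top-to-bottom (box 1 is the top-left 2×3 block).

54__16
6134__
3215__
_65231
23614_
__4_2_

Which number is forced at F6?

3

Cell F6 itself could take any of {3, 5} by direct elimination.
Consider where 3 can go in column F.
F2 is out (row 2 already has a 3).
F3 is out (row 3 already has a 3).
F5 is out (row 5 already has a 3).
So the only cell in column F that can hold 3 is F6.
Therefore F6 = 3.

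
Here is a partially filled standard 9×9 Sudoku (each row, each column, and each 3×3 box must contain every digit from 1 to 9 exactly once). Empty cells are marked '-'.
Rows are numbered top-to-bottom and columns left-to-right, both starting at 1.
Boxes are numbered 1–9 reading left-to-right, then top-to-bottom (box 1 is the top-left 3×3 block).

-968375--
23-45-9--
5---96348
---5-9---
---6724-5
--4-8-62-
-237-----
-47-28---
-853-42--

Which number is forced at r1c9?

2

Cell r1c9 itself could take any of {1, 2} by direct elimination.
Consider where 2 can go in box 3.
r1c8 is out (column 8 already has a 2).
r2c8 is out (row 2 already has a 2).
r2c9 is out (row 2 already has a 2).
So the only cell in box 3 that can hold 2 is r1c9.
Therefore r1c9 = 2.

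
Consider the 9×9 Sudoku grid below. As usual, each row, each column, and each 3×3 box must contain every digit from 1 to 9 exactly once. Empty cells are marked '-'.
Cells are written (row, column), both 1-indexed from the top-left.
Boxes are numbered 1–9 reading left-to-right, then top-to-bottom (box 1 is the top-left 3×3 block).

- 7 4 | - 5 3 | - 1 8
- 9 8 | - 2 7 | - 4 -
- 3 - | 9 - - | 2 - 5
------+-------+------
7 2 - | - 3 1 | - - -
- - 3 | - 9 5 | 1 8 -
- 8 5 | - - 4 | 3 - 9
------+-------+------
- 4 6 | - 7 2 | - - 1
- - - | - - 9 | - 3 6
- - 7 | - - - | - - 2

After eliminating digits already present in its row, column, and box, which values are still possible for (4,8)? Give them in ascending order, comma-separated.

Row 4 already contains {1, 2, 3, 7}.
Column 8 already contains {1, 3, 4, 8}.
Its 3×3 block (box 6) already contains {1, 3, 8, 9}.
Removing those from 1–9 leaves {5, 6} as the candidates for (4,8).

5,6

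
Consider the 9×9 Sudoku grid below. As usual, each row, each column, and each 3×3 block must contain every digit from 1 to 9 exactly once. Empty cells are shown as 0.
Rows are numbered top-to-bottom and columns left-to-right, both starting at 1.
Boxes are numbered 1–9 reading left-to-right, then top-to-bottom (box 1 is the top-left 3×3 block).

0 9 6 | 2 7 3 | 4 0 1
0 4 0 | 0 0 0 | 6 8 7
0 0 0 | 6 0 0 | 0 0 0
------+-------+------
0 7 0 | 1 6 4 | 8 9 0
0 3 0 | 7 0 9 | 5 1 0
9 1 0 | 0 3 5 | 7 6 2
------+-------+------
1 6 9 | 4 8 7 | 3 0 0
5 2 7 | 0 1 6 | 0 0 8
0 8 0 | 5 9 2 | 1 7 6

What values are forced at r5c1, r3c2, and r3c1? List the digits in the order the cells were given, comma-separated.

6,5,7

For r5c1:
  Consider where 6 can go in row 5.
  r5c3 is out (column 3 already has a 6).
  r5c5 is out (column 5 already has a 6).
  r5c9 is out (column 9 already has a 6).
  So the only cell in row 5 that can hold 6 is r5c1.
  So r5c1 = 6.
For r3c2:
  Row 3 already contains {6}.
  Column 2 already contains {1, 2, 3, 4, 6, 7, 8, 9}.
  Its 3×3 block (box 1) already contains {4, 6, 9}.
  The only value from 1–9 not eliminated is 5, so r3c2 = 5.
For r3c1:
  Consider where 7 can go in box 1.
  r1c1 is out (row 1 already has a 7).
  r2c1 is out (row 2 already has a 7).
  r2c3 is out (row 2 already has a 7).
  r3c2 is out (column 2 already has a 7).
  r3c3 is out (column 3 already has a 7).
  So the only cell in box 1 that can hold 7 is r3c1.
  So r3c1 = 7.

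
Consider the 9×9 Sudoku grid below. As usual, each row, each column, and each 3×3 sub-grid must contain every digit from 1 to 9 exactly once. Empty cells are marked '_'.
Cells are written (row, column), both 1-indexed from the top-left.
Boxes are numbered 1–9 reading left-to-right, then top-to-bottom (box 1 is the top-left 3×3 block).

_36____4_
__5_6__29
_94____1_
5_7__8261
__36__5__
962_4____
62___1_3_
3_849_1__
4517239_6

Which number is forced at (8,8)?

Cell (8,8) itself could take any of {5, 7} by direct elimination.
Consider where 5 can go in column 8.
(5,8) is out (row 5 already has a 5).
(6,8) is out (box 6 already has a 5).
(9,8) is out (row 9 already has a 5).
So the only cell in column 8 that can hold 5 is (8,8).
Therefore (8,8) = 5.

5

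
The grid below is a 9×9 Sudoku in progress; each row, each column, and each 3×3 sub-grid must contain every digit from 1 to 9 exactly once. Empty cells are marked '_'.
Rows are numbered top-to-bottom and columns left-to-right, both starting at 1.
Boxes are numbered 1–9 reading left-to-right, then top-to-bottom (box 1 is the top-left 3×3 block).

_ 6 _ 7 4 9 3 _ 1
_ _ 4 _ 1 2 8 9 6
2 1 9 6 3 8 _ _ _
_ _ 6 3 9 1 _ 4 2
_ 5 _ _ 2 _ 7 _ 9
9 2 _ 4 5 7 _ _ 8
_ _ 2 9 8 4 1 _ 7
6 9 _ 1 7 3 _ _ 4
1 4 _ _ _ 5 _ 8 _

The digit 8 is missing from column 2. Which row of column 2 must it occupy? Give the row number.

Consider where 8 can go in column 2.
r2c2 is out (row 2 already has a 8).
r7c2 is out (row 7 already has a 8).
So the only cell in column 2 that can hold 8 is r4c2.
That is row 4.

4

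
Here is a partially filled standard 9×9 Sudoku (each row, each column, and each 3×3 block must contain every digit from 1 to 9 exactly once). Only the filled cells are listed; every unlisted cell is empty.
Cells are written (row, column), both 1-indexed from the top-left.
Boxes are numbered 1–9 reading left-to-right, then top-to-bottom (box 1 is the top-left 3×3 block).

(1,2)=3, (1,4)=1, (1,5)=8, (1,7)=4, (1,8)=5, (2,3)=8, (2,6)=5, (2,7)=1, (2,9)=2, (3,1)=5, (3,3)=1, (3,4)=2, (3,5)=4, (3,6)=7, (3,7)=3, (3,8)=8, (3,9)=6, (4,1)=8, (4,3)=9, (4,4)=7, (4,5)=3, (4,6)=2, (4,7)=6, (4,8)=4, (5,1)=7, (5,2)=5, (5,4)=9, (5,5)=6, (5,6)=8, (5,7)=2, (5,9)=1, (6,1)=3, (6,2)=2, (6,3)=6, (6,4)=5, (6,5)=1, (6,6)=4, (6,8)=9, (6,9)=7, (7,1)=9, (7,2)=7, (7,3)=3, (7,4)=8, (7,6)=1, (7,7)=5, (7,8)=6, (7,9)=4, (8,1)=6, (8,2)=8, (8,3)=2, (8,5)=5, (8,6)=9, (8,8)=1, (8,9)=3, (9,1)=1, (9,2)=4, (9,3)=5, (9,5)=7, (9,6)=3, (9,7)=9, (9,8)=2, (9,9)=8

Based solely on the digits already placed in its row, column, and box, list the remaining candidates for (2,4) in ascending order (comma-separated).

Row 2 already contains {1, 2, 5, 8}.
Column 4 already contains {1, 2, 5, 7, 8, 9}.
Its 3×3 block (box 2) already contains {1, 2, 4, 5, 7, 8}.
Removing those from 1–9 leaves {3, 6} as the candidates for (2,4).

3,6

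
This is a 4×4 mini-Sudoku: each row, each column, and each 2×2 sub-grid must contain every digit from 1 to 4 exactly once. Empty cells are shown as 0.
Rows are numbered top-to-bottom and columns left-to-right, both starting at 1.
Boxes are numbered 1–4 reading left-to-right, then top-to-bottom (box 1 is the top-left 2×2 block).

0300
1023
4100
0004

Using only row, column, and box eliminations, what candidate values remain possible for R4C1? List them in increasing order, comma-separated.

Row 4 already contains {4}.
Column 1 already contains {1, 4}.
Its 2×2 block (box 3) already contains {1, 4}.
Removing those from 1–4 leaves {2, 3} as the candidates for R4C1.

2,3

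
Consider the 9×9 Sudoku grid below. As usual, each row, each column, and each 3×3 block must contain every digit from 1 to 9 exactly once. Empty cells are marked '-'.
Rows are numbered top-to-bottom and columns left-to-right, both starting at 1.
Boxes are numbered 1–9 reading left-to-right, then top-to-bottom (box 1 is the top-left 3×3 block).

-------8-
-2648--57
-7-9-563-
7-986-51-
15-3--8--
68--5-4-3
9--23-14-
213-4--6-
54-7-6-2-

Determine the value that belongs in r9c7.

Cell r9c7 itself could take any of {3, 9} by direct elimination.
Consider where 3 can go in row 9.
r9c3 is out (column 3 already has a 3).
r9c5 is out (column 5 already has a 3).
r9c9 is out (column 9 already has a 3).
So the only cell in row 9 that can hold 3 is r9c7.
Therefore r9c7 = 3.

3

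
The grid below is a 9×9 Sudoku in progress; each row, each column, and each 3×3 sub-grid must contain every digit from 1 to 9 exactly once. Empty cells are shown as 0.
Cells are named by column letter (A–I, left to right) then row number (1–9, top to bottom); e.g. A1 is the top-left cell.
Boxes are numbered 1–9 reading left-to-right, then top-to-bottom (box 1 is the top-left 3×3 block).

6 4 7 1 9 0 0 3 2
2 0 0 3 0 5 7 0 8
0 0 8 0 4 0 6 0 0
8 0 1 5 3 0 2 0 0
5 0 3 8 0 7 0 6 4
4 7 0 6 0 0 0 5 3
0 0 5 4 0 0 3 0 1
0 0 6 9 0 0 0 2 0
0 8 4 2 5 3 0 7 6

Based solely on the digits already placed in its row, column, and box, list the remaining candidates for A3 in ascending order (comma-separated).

1,3,9

Row 3 already contains {4, 6, 8}.
Column A already contains {2, 4, 5, 6, 8}.
Its 3×3 block (box 1) already contains {2, 4, 6, 7, 8}.
Removing those from 1–9 leaves {1, 3, 9} as the candidates for A3.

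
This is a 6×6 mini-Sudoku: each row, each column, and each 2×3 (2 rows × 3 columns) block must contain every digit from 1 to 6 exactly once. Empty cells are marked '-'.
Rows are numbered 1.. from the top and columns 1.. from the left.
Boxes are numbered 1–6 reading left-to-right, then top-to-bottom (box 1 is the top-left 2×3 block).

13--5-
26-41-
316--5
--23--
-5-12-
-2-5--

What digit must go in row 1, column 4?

Cell row 1, column 4 itself could take any of {2, 6} by direct elimination.
Consider where 6 can go in column 4.
row 3, column 4 is out (row 3 already has a 6).
So the only cell in column 4 that can hold 6 is row 1, column 4.
Therefore row 1, column 4 = 6.

6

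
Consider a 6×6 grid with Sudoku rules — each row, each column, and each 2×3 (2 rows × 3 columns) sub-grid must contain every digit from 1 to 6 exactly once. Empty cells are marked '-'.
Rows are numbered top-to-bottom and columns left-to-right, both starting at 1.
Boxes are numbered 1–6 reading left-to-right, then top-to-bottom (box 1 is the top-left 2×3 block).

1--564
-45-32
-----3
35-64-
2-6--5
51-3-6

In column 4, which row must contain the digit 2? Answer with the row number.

Consider where 2 can go in column 4.
r2c4 is out (row 2 already has a 2).
r5c4 is out (row 5 already has a 2).
So the only cell in column 4 that can hold 2 is r3c4.
That is row 3.

3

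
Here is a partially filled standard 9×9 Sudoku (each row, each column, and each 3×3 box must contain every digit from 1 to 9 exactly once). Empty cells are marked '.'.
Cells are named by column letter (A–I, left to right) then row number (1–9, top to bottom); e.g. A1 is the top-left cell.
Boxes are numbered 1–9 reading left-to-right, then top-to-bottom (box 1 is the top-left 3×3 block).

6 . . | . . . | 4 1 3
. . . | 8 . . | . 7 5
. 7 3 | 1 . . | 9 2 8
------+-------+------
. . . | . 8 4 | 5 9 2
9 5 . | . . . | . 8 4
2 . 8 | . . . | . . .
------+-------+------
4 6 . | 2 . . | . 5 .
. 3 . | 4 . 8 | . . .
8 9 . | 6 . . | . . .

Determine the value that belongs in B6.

Cell B6 itself could take any of {1, 4} by direct elimination.
Consider where 4 can go in box 4.
A4 is out (row 4 already has a 4).
B4 is out (row 4 already has a 4).
C4 is out (row 4 already has a 4).
C5 is out (row 5 already has a 4).
So the only cell in box 4 that can hold 4 is B6.
Therefore B6 = 4.

4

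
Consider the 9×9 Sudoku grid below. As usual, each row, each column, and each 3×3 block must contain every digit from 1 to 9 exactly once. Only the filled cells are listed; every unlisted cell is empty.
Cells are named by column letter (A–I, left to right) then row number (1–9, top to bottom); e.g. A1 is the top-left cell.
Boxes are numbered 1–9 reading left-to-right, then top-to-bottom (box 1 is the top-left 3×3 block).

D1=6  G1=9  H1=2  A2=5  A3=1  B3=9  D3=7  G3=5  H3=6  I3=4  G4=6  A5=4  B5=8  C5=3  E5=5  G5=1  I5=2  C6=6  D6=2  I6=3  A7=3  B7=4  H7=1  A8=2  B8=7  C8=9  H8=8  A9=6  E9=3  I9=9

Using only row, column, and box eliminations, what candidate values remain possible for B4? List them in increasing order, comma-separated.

Row 4 already contains {6}.
Column B already contains {4, 7, 8, 9}.
Its 3×3 block (box 4) already contains {3, 4, 6, 8}.
Removing those from 1–9 leaves {1, 2, 5} as the candidates for B4.

1,2,5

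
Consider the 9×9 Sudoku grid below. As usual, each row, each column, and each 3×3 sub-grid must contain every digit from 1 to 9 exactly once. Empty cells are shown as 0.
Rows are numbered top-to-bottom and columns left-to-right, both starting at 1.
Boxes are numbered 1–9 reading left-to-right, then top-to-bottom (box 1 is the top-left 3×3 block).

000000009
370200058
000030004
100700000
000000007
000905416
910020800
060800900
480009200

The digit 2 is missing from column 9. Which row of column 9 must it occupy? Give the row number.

4

Consider where 2 can go in column 9.
R7C9 is out (row 7 already has a 2).
R8C9 is out (box 9 already has a 2).
R9C9 is out (row 9 already has a 2).
So the only cell in column 9 that can hold 2 is R4C9.
That is row 4.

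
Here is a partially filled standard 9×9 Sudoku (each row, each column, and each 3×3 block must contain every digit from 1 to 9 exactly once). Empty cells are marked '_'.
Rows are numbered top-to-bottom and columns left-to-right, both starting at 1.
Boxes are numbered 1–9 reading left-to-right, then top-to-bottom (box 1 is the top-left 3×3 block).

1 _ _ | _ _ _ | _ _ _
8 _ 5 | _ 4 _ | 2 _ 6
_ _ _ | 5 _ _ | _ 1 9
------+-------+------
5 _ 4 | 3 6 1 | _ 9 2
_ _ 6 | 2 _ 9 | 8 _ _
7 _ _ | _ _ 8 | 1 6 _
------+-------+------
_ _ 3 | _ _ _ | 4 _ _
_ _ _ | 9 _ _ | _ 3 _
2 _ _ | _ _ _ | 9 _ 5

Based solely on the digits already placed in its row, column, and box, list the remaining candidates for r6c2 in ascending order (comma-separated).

Row 6 already contains {1, 6, 7, 8}.
Column 2 already contains {}.
Its 3×3 block (box 4) already contains {4, 5, 6, 7}.
Removing those from 1–9 leaves {2, 3, 9} as the candidates for r6c2.

2,3,9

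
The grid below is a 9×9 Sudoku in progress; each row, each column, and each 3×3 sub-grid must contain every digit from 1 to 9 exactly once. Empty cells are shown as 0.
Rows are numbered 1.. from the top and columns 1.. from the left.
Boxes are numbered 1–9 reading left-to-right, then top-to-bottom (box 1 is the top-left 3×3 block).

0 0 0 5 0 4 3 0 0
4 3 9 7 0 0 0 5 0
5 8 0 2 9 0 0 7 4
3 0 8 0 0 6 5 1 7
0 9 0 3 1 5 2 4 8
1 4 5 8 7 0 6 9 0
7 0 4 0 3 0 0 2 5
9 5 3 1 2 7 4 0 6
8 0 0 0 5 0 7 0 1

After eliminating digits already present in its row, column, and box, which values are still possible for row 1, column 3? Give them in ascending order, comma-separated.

Row 1 already contains {3, 4, 5}.
Column 3 already contains {3, 4, 5, 8, 9}.
Its 3×3 block (box 1) already contains {3, 4, 5, 8, 9}.
Removing those from 1–9 leaves {1, 2, 6, 7} as the candidates for row 1, column 3.

1,2,6,7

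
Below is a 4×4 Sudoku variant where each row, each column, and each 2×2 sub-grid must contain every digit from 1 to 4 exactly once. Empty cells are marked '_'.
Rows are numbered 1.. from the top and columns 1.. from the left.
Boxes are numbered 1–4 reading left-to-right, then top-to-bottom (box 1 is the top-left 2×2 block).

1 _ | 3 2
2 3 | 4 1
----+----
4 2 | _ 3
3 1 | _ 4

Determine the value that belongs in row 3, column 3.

Row 3 already contains {2, 3, 4}.
Column 3 already contains {3, 4}.
Its 2×2 block (box 4) already contains {3, 4}.
The only value from 1–4 not eliminated is 1, so row 3, column 3 = 1.

1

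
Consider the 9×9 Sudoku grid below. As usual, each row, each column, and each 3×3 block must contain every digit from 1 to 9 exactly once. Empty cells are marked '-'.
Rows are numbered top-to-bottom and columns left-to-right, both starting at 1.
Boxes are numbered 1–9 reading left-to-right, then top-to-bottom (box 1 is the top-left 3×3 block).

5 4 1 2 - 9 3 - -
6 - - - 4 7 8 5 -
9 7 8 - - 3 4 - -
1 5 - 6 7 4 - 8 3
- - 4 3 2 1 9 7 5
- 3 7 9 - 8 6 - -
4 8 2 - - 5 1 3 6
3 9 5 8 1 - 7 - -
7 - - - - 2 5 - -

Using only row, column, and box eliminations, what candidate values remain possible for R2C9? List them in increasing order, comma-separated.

Row 2 already contains {4, 5, 6, 7, 8}.
Column 9 already contains {3, 5, 6}.
Its 3×3 block (box 3) already contains {3, 4, 5, 8}.
Removing those from 1–9 leaves {1, 2, 9} as the candidates for R2C9.

1,2,9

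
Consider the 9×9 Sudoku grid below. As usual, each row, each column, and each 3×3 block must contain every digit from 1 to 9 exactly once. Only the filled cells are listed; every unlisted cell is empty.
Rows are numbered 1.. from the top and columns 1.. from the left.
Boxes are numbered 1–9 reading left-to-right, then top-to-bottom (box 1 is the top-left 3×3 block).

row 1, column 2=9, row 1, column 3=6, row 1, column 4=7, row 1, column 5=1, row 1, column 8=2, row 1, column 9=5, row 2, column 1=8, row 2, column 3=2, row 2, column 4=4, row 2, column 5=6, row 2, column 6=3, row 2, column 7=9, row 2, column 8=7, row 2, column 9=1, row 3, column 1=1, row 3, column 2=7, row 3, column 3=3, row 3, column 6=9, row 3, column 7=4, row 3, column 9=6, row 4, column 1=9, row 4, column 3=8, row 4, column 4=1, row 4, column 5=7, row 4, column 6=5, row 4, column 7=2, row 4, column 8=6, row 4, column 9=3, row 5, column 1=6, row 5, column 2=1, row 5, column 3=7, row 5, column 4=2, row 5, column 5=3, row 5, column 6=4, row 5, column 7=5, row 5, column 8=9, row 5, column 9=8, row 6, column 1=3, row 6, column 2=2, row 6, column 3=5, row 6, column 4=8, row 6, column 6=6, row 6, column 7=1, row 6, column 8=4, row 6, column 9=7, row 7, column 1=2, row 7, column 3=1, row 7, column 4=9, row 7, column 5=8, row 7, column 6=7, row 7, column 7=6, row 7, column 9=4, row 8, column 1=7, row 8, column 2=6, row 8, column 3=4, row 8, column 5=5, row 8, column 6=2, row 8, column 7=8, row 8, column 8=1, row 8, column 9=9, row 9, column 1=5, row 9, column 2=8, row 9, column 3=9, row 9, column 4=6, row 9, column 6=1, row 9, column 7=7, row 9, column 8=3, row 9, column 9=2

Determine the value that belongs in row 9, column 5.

Row 9 already contains {1, 2, 3, 5, 6, 7, 8, 9}.
Column 5 already contains {1, 3, 5, 6, 7, 8}.
Its 3×3 block (box 8) already contains {1, 2, 5, 6, 7, 8, 9}.
The only value from 1–9 not eliminated is 4, so row 9, column 5 = 4.

4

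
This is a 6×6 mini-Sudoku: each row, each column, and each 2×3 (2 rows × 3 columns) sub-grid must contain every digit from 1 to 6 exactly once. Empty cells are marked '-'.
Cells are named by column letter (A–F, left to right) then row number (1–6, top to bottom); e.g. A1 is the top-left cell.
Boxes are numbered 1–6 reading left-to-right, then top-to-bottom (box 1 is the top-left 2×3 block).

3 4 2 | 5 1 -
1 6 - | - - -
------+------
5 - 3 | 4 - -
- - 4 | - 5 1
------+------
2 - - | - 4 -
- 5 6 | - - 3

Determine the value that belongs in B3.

1

Cell B3 itself could take any of {1, 2} by direct elimination.
Consider where 1 can go in box 3.
A4 is out (row 4 already has a 1).
B4 is out (row 4 already has a 1).
So the only cell in box 3 that can hold 1 is B3.
Therefore B3 = 1.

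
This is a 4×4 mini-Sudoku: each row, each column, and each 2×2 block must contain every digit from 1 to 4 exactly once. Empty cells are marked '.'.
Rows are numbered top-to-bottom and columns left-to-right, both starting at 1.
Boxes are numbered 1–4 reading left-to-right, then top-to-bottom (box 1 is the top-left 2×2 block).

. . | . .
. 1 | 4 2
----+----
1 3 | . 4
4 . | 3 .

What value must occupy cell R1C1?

Cell R1C1 itself could take any of {2, 3} by direct elimination.
Consider where 2 can go in column 1.
R2C1 is out (row 2 already has a 2).
So the only cell in column 1 that can hold 2 is R1C1.
Therefore R1C1 = 2.

2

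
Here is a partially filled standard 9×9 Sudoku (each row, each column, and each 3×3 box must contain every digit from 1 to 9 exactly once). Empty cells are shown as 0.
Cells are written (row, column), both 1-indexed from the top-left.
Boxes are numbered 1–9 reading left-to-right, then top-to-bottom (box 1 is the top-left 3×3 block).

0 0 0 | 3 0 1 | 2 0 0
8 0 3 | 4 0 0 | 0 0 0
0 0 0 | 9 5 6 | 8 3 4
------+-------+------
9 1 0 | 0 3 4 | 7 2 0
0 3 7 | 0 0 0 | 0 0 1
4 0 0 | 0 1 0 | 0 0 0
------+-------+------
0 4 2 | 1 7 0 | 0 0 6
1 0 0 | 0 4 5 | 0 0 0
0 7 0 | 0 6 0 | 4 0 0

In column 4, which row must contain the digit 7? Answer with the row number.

6

Consider where 7 can go in column 4.
(4,4) is out (row 4 already has a 7).
(5,4) is out (row 5 already has a 7).
(8,4) is out (box 8 already has a 7).
(9,4) is out (row 9 already has a 7).
So the only cell in column 4 that can hold 7 is (6,4).
That is row 6.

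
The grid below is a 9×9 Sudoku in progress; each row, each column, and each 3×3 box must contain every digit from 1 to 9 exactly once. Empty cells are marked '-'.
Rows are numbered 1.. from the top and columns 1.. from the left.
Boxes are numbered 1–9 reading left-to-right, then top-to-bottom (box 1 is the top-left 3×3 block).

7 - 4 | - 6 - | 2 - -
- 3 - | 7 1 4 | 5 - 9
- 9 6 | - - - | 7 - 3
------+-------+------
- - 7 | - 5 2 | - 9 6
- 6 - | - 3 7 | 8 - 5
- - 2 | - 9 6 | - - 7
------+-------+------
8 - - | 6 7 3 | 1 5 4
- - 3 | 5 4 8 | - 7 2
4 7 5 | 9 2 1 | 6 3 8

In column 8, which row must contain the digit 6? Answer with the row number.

Consider where 6 can go in column 8.
row 1, column 8 is out (row 1 already has a 6).
row 3, column 8 is out (row 3 already has a 6).
row 5, column 8 is out (row 5 already has a 6).
row 6, column 8 is out (row 6 already has a 6).
So the only cell in column 8 that can hold 6 is row 2, column 8.
That is row 2.

2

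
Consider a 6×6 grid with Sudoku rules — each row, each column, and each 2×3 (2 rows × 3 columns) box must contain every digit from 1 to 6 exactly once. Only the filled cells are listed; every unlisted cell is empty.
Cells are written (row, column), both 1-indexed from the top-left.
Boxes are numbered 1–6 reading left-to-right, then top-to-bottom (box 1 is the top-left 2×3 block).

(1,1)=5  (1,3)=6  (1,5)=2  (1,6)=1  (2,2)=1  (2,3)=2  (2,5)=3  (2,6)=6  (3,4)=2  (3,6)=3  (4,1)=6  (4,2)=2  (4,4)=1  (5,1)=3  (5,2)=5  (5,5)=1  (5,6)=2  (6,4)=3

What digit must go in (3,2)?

Row 3 already contains {2, 3}.
Column 2 already contains {1, 2, 5}.
Its 2×3 block (box 3) already contains {2, 6}.
The only value from 1–6 not eliminated is 4, so (3,2) = 4.

4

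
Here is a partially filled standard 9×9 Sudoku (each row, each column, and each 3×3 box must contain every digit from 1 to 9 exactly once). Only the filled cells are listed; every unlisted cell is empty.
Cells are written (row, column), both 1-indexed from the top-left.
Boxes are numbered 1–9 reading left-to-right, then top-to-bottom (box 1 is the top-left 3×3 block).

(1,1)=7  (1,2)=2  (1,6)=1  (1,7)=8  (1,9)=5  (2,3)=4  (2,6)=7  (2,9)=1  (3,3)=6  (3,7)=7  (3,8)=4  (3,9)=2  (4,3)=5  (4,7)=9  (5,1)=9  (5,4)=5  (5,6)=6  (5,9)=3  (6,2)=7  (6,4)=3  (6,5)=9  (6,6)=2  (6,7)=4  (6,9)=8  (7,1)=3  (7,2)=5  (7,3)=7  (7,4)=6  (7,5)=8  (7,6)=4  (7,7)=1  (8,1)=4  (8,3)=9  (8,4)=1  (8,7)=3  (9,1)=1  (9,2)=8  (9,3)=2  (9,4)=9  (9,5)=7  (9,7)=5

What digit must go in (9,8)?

6

Row 9 already contains {1, 2, 5, 7, 8, 9}.
Column 8 already contains {4}.
Its 3×3 block (box 9) already contains {1, 3, 5}.
The only value from 1–9 not eliminated is 6, so (9,8) = 6.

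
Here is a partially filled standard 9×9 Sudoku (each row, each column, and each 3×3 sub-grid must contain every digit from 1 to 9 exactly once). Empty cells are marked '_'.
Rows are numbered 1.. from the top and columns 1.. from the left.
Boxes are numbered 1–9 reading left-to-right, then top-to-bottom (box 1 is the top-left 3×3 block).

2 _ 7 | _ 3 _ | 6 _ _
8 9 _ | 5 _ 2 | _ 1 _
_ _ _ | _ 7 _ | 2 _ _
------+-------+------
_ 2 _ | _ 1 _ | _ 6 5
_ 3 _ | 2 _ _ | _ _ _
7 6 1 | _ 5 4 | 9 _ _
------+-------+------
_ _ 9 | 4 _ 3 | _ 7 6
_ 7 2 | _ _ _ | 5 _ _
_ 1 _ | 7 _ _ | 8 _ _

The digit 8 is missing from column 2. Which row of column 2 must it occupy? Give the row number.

7

Consider where 8 can go in column 2.
row 1, column 2 is out (box 1 already has a 8).
row 3, column 2 is out (box 1 already has a 8).
So the only cell in column 2 that can hold 8 is row 7, column 2.
That is row 7.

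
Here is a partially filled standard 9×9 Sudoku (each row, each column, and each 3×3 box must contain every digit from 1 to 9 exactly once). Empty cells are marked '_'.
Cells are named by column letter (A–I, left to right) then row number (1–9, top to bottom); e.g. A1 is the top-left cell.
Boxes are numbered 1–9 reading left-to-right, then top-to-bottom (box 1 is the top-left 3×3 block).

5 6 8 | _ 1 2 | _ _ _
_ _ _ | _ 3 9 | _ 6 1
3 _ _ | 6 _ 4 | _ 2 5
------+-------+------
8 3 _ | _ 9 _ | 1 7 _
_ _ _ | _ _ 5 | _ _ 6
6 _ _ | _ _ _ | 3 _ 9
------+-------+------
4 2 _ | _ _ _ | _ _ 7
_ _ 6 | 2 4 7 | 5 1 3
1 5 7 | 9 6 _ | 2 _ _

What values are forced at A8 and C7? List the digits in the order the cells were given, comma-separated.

9,3

For A8:
  Row 8 already contains {1, 2, 3, 4, 5, 6, 7}.
  Column A already contains {1, 3, 4, 5, 6, 8}.
  Its 3×3 block (box 7) already contains {1, 2, 4, 5, 6, 7}.
  The only value from 1–9 not eliminated is 9, so A8 = 9.
For C7:
  Consider where 3 can go in box 7.
  A8 is out (row 8 already has a 3).
  B8 is out (row 8 already has a 3).
  So the only cell in box 7 that can hold 3 is C7.
  So C7 = 3.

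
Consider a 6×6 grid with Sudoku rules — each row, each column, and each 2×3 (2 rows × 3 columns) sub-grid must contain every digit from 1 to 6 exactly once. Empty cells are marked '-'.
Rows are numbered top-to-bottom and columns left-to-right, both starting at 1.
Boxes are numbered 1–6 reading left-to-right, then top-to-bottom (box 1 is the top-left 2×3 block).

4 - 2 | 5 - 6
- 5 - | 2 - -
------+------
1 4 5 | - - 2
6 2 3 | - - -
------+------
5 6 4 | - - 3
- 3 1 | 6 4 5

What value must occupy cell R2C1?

3

Row 2 already contains {2, 5}.
Column 1 already contains {1, 4, 5, 6}.
Its 2×3 block (box 1) already contains {2, 4, 5}.
The only value from 1–6 not eliminated is 3, so R2C1 = 3.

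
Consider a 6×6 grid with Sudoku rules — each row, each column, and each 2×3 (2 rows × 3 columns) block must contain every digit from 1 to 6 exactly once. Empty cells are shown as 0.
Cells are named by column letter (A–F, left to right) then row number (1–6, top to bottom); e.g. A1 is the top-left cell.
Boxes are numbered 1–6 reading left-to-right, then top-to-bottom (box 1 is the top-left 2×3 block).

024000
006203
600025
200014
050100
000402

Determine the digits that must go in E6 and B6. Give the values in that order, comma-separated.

5,6

For E6:
  Consider where 5 can go in box 6.
  E5 is out (row 5 already has a 5).
  F5 is out (row 5 already has a 5).
  So the only cell in box 6 that can hold 5 is E6.
  So E6 = 5.
For B6:
  Consider where 6 can go in column B.
  B2 is out (row 2 already has a 6).
  B3 is out (row 3 already has a 6).
  B4 is out (box 3 already has a 6).
  So the only cell in column B that can hold 6 is B6.
  So B6 = 6.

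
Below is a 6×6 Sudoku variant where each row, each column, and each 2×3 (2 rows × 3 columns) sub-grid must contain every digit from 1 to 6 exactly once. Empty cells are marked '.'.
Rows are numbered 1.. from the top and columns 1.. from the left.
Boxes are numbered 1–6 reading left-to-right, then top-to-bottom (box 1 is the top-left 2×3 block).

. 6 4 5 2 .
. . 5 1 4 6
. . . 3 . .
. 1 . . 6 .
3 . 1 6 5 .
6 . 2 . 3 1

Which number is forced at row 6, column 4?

4

Row 6 already contains {1, 2, 3, 6}.
Column 4 already contains {1, 3, 5, 6}.
Its 2×3 block (box 6) already contains {1, 3, 5, 6}.
The only value from 1–6 not eliminated is 4, so row 6, column 4 = 4.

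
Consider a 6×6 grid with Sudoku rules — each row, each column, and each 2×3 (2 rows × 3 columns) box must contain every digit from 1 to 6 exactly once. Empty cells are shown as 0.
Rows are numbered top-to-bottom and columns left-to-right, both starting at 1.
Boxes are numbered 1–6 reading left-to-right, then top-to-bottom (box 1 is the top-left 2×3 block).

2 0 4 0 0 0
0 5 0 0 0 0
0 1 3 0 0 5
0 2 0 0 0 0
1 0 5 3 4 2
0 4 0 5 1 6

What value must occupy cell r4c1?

5

Cell r4c1 itself could take any of {4, 5, 6} by direct elimination.
Consider where 5 can go in box 3.
r3c1 is out (row 3 already has a 5).
r4c3 is out (column 3 already has a 5).
So the only cell in box 3 that can hold 5 is r4c1.
Therefore r4c1 = 5.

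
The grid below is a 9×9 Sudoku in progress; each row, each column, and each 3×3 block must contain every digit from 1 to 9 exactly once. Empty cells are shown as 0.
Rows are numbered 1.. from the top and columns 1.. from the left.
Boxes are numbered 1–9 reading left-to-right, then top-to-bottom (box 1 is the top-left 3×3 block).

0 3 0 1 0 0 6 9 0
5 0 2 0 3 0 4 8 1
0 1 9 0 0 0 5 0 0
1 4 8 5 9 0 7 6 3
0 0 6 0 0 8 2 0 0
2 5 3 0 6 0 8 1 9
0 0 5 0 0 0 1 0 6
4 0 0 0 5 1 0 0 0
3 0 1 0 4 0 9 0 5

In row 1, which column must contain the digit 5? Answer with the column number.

6

Consider where 5 can go in row 1.
row 1, column 1 is out (column 1 already has a 5).
row 1, column 3 is out (column 3 already has a 5).
row 1, column 5 is out (column 5 already has a 5).
row 1, column 9 is out (column 9 already has a 5).
So the only cell in row 1 that can hold 5 is row 1, column 6.
That is column 6.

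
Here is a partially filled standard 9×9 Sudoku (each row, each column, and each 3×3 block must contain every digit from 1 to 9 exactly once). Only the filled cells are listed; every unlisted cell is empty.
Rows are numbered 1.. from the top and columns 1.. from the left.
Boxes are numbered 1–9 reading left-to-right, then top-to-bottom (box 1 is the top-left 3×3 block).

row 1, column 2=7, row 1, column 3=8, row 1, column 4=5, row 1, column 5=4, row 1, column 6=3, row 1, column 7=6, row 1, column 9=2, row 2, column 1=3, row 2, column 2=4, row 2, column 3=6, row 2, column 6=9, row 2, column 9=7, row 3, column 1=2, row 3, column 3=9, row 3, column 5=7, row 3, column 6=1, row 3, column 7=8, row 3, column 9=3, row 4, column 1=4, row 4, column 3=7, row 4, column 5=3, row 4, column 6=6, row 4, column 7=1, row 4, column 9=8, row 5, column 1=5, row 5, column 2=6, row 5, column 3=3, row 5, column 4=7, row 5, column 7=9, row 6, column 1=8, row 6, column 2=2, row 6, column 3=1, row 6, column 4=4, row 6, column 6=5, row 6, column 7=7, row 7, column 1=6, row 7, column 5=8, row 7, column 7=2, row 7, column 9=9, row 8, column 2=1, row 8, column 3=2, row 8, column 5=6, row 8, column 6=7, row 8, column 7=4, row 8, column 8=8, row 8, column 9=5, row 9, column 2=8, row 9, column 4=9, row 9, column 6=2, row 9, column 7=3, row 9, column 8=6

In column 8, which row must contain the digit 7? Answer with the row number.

Consider where 7 can go in column 8.
row 1, column 8 is out (row 1 already has a 7). row 2, column 8 is out (row 2 already has a 7). row 3, column 8 is out (row 3 already has a 7). row 4, column 8 is out (row 4 already has a 7). The remaining empty cells in column 8 are similarly blocked.
So the only cell in column 8 that can hold 7 is row 7, column 8.
That is row 7.

7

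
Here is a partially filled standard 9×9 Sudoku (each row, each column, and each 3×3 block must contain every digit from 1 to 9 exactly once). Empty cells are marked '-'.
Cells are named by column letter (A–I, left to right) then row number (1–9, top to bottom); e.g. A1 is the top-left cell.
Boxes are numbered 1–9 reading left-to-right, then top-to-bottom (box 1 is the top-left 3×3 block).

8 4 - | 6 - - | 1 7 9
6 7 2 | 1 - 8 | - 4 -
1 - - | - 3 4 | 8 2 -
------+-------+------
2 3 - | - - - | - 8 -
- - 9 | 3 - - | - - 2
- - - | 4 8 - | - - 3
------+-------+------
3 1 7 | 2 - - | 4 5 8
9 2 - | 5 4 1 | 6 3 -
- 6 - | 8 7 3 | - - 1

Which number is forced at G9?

2

Cell G9 itself could take any of {2, 9} by direct elimination.
Consider where 2 can go in column G.
G2 is out (row 2 already has a 2).
G4 is out (row 4 already has a 2).
G5 is out (row 5 already has a 2).
G6 is out (box 6 already has a 2).
So the only cell in column G that can hold 2 is G9.
Therefore G9 = 2.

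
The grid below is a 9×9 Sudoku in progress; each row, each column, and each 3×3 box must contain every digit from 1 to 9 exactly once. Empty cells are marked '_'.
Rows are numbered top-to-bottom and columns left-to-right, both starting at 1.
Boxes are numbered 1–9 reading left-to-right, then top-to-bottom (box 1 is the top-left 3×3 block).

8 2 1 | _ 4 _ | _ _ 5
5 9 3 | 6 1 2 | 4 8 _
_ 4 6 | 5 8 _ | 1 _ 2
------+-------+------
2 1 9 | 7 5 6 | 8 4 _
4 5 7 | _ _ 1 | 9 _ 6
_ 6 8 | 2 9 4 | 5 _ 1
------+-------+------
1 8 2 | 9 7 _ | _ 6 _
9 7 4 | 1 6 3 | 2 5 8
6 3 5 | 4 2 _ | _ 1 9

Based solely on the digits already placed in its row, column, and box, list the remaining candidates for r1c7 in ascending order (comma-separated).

3,6,7

Row 1 already contains {1, 2, 4, 5, 8}.
Column 7 already contains {1, 2, 4, 5, 8, 9}.
Its 3×3 block (box 3) already contains {1, 2, 4, 5, 8}.
Removing those from 1–9 leaves {3, 6, 7} as the candidates for r1c7.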